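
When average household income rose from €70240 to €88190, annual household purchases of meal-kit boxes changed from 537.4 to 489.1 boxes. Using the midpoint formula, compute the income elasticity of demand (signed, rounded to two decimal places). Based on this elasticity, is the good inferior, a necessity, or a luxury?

%ΔQ = (489.1 − 537.4)/[( 537.4 + 489.1)/2] = -48.3/513.25 = -0.094106…
%ΔIncome = (88190 − 70240)/[( 70240 + 88190)/2] = 17950/79215 = 0.226598…
E_income = (-48.3/513.25) / (17950/79215) = -0.4152…
E_income < 0 ⇒ inferior good.

-0.42; inferior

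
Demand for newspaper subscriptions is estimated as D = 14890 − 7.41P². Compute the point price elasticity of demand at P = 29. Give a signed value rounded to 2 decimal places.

-1.44

dD/dP = −2·7.41·P = -429.78. At P = 29, D = 8658.19.
Ed = (dD/dP)·(P/D) = (-429.78) × (29/8658.19) = -1.4395…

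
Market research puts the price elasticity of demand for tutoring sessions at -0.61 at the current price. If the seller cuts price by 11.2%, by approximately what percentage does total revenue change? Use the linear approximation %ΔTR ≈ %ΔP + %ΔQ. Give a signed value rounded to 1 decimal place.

%ΔQ ≈ Ed × %ΔP = (-0.61) × (-11.2%) = +6.8320%
%ΔTR ≈ %ΔP + %ΔQ = (-11.2%) + (+6.8320%) = -4.3680%

-4.4%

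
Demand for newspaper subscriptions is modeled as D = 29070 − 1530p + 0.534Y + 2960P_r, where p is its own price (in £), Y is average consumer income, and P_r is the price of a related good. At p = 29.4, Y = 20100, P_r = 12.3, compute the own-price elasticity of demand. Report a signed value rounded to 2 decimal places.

At the given values, D = 29070 − 1530(29.4) + 0.534(20100) + 2960(12.3) = 31229.4.
∂D/∂p = −1530.
E = (-1530) × (29.4/31229.4) = -1.4403…

-1.44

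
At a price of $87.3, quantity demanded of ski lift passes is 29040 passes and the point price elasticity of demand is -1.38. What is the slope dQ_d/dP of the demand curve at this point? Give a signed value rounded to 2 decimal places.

-459.05

Ed = (dQ_d/dP)·(P/Q_d) ⇒ dQ_d/dP = Ed·Q_d/P = (-1.38)·29040/87.3 = -459.0515…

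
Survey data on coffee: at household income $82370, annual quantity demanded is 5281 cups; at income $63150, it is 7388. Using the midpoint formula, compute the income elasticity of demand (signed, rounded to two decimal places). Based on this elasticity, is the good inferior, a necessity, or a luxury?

%ΔQ = (7388 − 5281)/[( 5281 + 7388)/2] = 2107/6334.5 = 0.332622…
%ΔIncome = (63150 − 82370)/[( 82370 + 63150)/2] = -19220/72760 = -0.264156…
E_income = (2107/6334.5) / (-19220/72760) = -1.2591…
E_income < 0 ⇒ inferior good.

-1.26; inferior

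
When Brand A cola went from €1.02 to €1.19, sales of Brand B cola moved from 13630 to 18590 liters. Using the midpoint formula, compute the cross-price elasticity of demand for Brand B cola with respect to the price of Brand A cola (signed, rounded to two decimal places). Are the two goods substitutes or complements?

%ΔQ_{Brand B cola} = (18590 − 13630)/avg = 4960/16110 = 0.307883…
%ΔP_{Brand A cola} = (1.19 − 1.02)/avg = 0.17/1.105 = 0.153846…
E_cross = (4960/16110) / (0.17/1.105) = 2.0012…
E_cross > 0 ⇒ the goods are substitutes.

2.00; substitutes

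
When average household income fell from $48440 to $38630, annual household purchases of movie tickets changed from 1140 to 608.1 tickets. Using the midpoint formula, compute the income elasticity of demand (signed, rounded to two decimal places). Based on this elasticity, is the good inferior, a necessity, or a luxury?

%ΔQ = (608.1 − 1140)/[( 1140 + 608.1)/2] = -531.9/874.05 = -0.608546…
%ΔIncome = (38630 − 48440)/[( 48440 + 38630)/2] = -9810/43535 = -0.225335…
E_income = (-531.9/874.05) / (-9810/43535) = 2.7006…
E_income > 1 ⇒ normal good, luxury.

2.70; luxury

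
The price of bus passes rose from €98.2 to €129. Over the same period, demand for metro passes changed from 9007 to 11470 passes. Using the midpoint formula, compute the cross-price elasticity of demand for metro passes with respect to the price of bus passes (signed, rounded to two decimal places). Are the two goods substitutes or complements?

%ΔQ_{metro passes} = (11470 − 9007)/avg = 2463/10238.5 = 0.240562…
%ΔP_{bus passes} = (129 − 98.2)/avg = 30.8/113.6 = 0.271126…
E_cross = (2463/10238.5) / (30.8/113.6) = 0.8872…
E_cross > 0 ⇒ the goods are substitutes.

0.89; substitutes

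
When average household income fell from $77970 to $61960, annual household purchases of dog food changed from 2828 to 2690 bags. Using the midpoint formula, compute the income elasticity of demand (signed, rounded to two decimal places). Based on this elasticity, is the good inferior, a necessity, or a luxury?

%ΔQ = (2690 − 2828)/[( 2828 + 2690)/2] = -138/2759 = -0.050018…
%ΔIncome = (61960 − 77970)/[( 77970 + 61960)/2] = -16010/69965 = -0.228828…
E_income = (-138/2759) / (-16010/69965) = 0.2185…
0 < E_income < 1 ⇒ normal good, necessity.

0.22; necessity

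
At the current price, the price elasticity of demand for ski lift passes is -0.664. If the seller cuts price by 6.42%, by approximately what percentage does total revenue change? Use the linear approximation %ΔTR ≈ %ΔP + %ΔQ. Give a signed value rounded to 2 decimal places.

-2.16%

%ΔQ ≈ Ed × %ΔP = (-0.664) × (-6.42%) = +4.2629%
%ΔTR ≈ %ΔP + %ΔQ = (-6.42%) + (+4.2629%) = -2.1571%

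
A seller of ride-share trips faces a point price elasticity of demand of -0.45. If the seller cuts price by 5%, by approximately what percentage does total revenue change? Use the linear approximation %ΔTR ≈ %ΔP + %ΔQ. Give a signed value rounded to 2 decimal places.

-2.75%

%ΔQ ≈ Ed × %ΔP = (-0.45) × (-5%) = +2.2500%
%ΔTR ≈ %ΔP + %ΔQ = (-5%) + (+2.2500%) = -2.7500%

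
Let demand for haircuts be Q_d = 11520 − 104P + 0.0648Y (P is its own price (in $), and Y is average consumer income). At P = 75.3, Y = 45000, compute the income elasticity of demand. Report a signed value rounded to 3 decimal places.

0.441

At the given values, Q_d = 11520 − 104(75.3) + 0.0648(45000) = 6604.8.
∂Q_d/∂Y = 0.0648.
E = (0.0648) × (45000/6604.8) = 0.44149…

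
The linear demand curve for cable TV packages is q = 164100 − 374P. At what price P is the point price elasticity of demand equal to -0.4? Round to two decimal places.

125.36

Ed = −374P/(164100 − 374P). Set this equal to -0.4:
374P = 0.4·(164100 − 374P) ⇒ 374P(1 + 0.4) = 0.4·164100
P = 0.4·164100 / (374·1.4) = 125.3628…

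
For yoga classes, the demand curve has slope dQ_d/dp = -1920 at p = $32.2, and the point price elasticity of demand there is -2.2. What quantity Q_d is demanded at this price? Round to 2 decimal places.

28101.82

Ed = (dQ_d/dp)·(p/Q_d) ⇒ Q_d = (dQ_d/dp)·p/Ed = (-1920)·32.2/(-2.2) = 28101.8181…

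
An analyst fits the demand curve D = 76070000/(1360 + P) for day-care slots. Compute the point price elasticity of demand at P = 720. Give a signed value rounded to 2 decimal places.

-0.35

dD/dP = −76070000/(1360 + P)² = -17.5827. At P = 720, D = 36572.1.
Ed = (dD/dP)·(P/D) = (-17.5827) × (720/36572.1) = -0.3461…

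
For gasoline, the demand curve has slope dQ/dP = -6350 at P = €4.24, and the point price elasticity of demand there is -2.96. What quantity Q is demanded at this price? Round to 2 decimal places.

Ed = (dQ/dP)·(P/Q) ⇒ Q = (dQ/dP)·P/Ed = (-6350)·4.24/(-2.96) = 9095.9459…

9095.95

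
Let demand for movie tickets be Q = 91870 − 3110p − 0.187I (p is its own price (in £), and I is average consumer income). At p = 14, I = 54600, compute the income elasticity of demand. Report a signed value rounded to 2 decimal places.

At the given values, Q = 91870 − 3110(14) − 0.187(54600) = 38119.8.
∂Q/∂I = -0.187.
E = (-0.187) × (54600/38119.8) = -0.2678…

-0.27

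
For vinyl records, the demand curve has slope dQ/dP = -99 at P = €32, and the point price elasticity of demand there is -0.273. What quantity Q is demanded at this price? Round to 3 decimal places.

Ed = (dQ/dP)·(P/Q) ⇒ Q = (dQ/dP)·P/Ed = (-99)·32/(-0.273) = 11604.39560…

11604.396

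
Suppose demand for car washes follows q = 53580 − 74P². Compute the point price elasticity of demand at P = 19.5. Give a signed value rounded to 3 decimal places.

-2.212

dq/dP = −2·74·P = -2886. At P = 19.5, q = 25441.5.
Ed = (dq/dP)·(P/q) = (-2886) × (19.5/25441.5) = -2.21201…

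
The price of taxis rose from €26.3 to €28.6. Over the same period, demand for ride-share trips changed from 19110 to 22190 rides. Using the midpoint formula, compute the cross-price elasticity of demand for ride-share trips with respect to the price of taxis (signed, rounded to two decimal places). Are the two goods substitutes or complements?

1.78; substitutes

%ΔQ_{ride-share trips} = (22190 − 19110)/avg = 3080/20650 = 0.149152…
%ΔP_{taxis} = (28.6 − 26.3)/avg = 2.3/27.45 = 0.083788…
E_cross = (3080/20650) / (2.3/27.45) = 1.7801…
E_cross > 0 ⇒ the goods are substitutes.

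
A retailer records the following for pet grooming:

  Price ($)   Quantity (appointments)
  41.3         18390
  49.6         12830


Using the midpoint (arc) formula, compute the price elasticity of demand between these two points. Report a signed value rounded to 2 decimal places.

-1.95

%ΔQ = (12830 − 18390) / [(18390 + 12830)/2] = -5560/15610 = -0.356181…
%ΔP = (49.6 − 41.3) / [(41.3 + 49.6)/2] = 8.3/45.45 = 0.182618…
Arc Ed = %ΔQ / %ΔP = (-5560/15610) / (8.3/45.45) = -1.9504…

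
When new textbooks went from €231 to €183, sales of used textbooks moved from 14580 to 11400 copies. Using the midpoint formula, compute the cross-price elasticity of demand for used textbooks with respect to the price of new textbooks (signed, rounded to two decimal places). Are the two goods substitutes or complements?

1.06; substitutes

%ΔQ_{used textbooks} = (11400 − 14580)/avg = -3180/12990 = -0.244803…
%ΔP_{new textbooks} = (183 − 231)/avg = -48/207 = -0.231884…
E_cross = (-3180/12990) / (-48/207) = 1.0557…
E_cross > 0 ⇒ the goods are substitutes.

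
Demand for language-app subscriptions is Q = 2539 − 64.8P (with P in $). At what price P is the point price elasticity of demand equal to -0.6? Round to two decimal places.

Ed = −64.8P/(2539 − 64.8P). Set this equal to -0.6:
64.8P = 0.6·(2539 − 64.8P) ⇒ 64.8P(1 + 0.6) = 0.6·2539
P = 0.6·2539 / (64.8·1.6) = 14.6932…

14.69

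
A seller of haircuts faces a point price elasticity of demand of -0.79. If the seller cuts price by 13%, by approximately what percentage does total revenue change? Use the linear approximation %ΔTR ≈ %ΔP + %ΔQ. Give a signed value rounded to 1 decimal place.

-2.7%

%ΔQ ≈ Ed × %ΔP = (-0.79) × (-13%) = +10.2700%
%ΔTR ≈ %ΔP + %ΔQ = (-13%) + (+10.2700%) = -2.7300%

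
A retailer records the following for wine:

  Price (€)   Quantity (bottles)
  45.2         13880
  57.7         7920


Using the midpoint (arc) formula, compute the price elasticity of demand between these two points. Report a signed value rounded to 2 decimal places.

-2.25

%ΔQ = (7920 − 13880) / [(13880 + 7920)/2] = -5960/10900 = -0.546788…
%ΔP = (57.7 − 45.2) / [(45.2 + 57.7)/2] = 12.5/51.45 = 0.242954…
Arc Ed = %ΔQ / %ΔP = (-5960/10900) / (12.5/51.45) = -2.2505…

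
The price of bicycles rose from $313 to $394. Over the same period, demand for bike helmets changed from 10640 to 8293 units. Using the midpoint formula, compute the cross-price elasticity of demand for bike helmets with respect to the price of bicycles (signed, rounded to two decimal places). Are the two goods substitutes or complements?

-1.08; complements

%ΔQ_{bike helmets} = (8293 − 10640)/avg = -2347/9466.5 = -0.247926…
%ΔP_{bicycles} = (394 − 313)/avg = 81/353.5 = 0.229137…
E_cross = (-2347/9466.5) / (81/353.5) = -1.0820…
E_cross < 0 ⇒ the goods are complements.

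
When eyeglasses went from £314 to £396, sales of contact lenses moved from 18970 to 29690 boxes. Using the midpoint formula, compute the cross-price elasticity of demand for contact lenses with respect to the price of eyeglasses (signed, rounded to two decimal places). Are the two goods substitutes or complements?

%ΔQ_{contact lenses} = (29690 − 18970)/avg = 10720/24330 = 0.440608…
%ΔP_{eyeglasses} = (396 − 314)/avg = 82/355 = 0.230985…
E_cross = (10720/24330) / (82/355) = 1.9075…
E_cross > 0 ⇒ the goods are substitutes.

1.91; substitutes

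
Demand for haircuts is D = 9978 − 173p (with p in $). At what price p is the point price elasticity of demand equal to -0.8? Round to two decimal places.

25.63

Ed = −173p/(9978 − 173p). Set this equal to -0.8:
173p = 0.8·(9978 − 173p) ⇒ 173p(1 + 0.8) = 0.8·9978
p = 0.8·9978 / (173·1.8) = 25.6339…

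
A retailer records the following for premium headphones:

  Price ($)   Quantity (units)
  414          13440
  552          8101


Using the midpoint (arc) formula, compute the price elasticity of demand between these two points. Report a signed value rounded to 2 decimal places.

-1.73

%ΔQ = (8101 − 13440) / [(13440 + 8101)/2] = -5339/10770.5 = -0.495705…
%ΔP = (552 − 414) / [(414 + 552)/2] = 138/483 = 0.285714…
Arc Ed = %ΔQ / %ΔP = (-5339/10770.5) / (138/483) = -1.7349…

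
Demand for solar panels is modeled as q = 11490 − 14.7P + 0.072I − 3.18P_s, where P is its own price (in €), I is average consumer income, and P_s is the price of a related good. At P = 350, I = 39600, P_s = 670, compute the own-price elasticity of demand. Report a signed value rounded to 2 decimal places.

At the given values, q = 11490 − 14.7(350) + 0.072(39600) − 3.18(670) = 7065.6.
∂q/∂P = −14.7.
E = (-14.7) × (350/7065.6) = -0.7281…

-0.73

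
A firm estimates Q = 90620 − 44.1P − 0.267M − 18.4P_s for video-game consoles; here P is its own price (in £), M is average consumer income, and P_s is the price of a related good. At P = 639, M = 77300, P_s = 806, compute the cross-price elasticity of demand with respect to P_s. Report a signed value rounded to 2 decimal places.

At the given values, Q = 90620 − 44.1(639) − 0.267(77300) − 18.4(806) = 26970.6.
∂Q/∂P_s = -18.4.
E = (-18.4) × (806/26970.6) = -0.5498…

-0.55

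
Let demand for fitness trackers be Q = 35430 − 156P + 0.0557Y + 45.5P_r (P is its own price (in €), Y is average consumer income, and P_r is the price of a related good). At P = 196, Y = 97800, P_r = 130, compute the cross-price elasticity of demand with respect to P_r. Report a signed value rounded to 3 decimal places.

At the given values, Q = 35430 − 156(196) + 0.0557(97800) + 45.5(130) = 16216.46.
∂Q/∂P_r = 45.5.
E = (45.5) × (130/16216.46) = 0.36475…

0.365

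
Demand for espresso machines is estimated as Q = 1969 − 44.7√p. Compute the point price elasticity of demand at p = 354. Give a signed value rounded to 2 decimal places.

-0.37

dQ/dp = −44.7/(2√p) = -1.18789. At p = 354, Q = 1127.97.
Ed = (dQ/dp)·(p/Q) = (-1.18789) × (354/1127.97) = -0.3728…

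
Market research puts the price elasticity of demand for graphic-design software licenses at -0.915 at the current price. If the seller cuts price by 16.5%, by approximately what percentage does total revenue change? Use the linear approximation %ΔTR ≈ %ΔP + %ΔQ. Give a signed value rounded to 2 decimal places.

%ΔQ ≈ Ed × %ΔP = (-0.915) × (-16.5%) = +15.0975%
%ΔTR ≈ %ΔP + %ΔQ = (-16.5%) + (+15.0975%) = -1.4025%

-1.40%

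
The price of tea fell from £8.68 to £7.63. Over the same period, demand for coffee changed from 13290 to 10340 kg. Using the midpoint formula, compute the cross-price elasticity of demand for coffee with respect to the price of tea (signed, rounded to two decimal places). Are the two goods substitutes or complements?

%ΔQ_{coffee} = (10340 − 13290)/avg = -2950/11815 = -0.249682…
%ΔP_{tea} = (7.63 − 8.68)/avg = -1.05/8.155 = -0.128755…
E_cross = (-2950/11815) / (-1.05/8.155) = 1.9392…
E_cross > 0 ⇒ the goods are substitutes.

1.94; substitutes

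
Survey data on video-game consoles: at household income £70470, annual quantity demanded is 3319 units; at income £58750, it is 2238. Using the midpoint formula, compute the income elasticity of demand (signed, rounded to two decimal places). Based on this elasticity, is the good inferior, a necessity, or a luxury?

%ΔQ = (2238 − 3319)/[( 3319 + 2238)/2] = -1081/2778.5 = -0.389058…
%ΔIncome = (58750 − 70470)/[( 70470 + 58750)/2] = -11720/64610 = -0.181396…
E_income = (-1081/2778.5) / (-11720/64610) = 2.1448…
E_income > 1 ⇒ normal good, luxury.

2.14; luxury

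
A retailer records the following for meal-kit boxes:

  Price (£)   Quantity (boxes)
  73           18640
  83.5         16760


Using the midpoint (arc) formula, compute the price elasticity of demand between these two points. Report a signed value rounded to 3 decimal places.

-0.792

%ΔQ = (16760 − 18640) / [(18640 + 16760)/2] = -1880/17700 = -0.106214…
%ΔP = (83.5 − 73) / [(73 + 83.5)/2] = 10.5/78.25 = 0.134185…
Arc Ed = %ΔQ / %ΔP = (-1880/17700) / (10.5/78.25) = -0.79155…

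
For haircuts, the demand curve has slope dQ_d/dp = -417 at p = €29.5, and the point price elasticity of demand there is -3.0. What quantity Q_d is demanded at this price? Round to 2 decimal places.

4100.50

Ed = (dQ_d/dp)·(p/Q_d) ⇒ Q_d = (dQ_d/dp)·p/Ed = (-417)·29.5/(-3.0) = 4100.5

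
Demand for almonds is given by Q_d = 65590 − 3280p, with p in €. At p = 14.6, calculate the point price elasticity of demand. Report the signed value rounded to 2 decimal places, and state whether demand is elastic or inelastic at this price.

dQ_d/dp = −3280. At p = 14.6, Q_d = 65590 − 3280(14.6) = 17702.
Ed = (dQ_d/dp)·(p/Q_d) = −3280 × (14.6/17702) = -2.7052…
|Ed| = 2.71 > 1, so demand is elastic.

-2.71; elastic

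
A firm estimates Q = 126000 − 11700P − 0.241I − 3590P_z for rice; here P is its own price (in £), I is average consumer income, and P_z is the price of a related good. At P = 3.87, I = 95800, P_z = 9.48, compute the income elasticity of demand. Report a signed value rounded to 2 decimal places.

-0.98

At the given values, Q = 126000 − 11700(3.87) − 0.241(95800) − 3590(9.48) = 23600.
∂Q/∂I = -0.241.
E = (-0.241) × (95800/23600) = -0.9782…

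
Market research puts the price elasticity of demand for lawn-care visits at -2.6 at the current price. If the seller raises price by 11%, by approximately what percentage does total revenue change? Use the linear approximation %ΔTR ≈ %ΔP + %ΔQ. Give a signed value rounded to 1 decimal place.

-17.6%

%ΔQ ≈ Ed × %ΔP = (-2.6) × (+11%) = -28.6000%
%ΔTR ≈ %ΔP + %ΔQ = (+11%) + (-28.6000%) = -17.6000%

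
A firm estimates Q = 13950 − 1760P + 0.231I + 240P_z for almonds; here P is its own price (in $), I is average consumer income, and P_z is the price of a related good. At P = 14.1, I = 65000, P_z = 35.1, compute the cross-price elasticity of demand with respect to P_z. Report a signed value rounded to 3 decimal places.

0.670

At the given values, Q = 13950 − 1760(14.1) + 0.231(65000) + 240(35.1) = 12573.
∂Q/∂P_z = 240.
E = (240) × (35.1/12573) = 0.67000…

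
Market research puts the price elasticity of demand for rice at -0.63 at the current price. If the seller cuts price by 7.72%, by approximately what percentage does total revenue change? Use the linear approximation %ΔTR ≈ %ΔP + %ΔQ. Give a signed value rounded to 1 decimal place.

-2.9%

%ΔQ ≈ Ed × %ΔP = (-0.63) × (-7.72%) = +4.8636%
%ΔTR ≈ %ΔP + %ΔQ = (-7.72%) + (+4.8636%) = -2.8564%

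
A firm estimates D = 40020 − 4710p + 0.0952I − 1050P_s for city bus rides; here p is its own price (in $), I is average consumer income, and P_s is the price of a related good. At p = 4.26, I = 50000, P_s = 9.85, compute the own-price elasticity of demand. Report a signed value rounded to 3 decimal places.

-1.396

At the given values, D = 40020 − 4710(4.26) + 0.0952(50000) − 1050(9.85) = 14372.9.
∂D/∂p = −4710.
E = (-4710) × (4.26/14372.9) = -1.39600…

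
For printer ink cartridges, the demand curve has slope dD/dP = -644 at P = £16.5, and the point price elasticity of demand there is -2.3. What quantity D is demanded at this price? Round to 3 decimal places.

Ed = (dD/dP)·(P/D) ⇒ D = (dD/dP)·P/Ed = (-644)·16.5/(-2.3) = 4620

4620.000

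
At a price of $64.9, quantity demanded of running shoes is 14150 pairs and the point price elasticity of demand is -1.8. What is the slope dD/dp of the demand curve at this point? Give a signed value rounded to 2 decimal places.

-392.45

Ed = (dD/dp)·(p/D) ⇒ dD/dp = Ed·D/p = (-1.8)·14150/64.9 = -392.4499…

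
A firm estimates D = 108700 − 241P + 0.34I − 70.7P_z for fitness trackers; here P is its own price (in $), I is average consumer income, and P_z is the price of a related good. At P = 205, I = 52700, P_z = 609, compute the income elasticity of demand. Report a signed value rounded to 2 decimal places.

0.52

At the given values, D = 108700 − 241(205) + 0.34(52700) − 70.7(609) = 34156.7.
∂D/∂I = 0.34.
E = (0.34) × (52700/34156.7) = 0.5245…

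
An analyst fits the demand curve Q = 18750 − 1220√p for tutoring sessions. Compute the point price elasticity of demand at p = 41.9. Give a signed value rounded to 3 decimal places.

-0.364

dQ/dp = −1220/(2√p) = -94.2373. At p = 41.9, Q = 10852.9.
Ed = (dQ/dp)·(p/Q) = (-94.2373) × (41.9/10852.9) = -0.36382…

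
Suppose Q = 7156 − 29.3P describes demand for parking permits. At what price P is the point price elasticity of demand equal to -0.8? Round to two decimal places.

Ed = −29.3P/(7156 − 29.3P). Set this equal to -0.8:
29.3P = 0.8·(7156 − 29.3P) ⇒ 29.3P(1 + 0.8) = 0.8·7156
P = 0.8·7156 / (29.3·1.8) = 108.5475…

108.55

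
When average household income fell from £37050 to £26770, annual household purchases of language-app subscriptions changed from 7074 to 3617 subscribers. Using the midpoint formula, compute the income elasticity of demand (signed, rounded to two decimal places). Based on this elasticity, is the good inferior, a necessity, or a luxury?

%ΔQ = (3617 − 7074)/[( 7074 + 3617)/2] = -3457/5345.5 = -0.646712…
%ΔIncome = (26770 − 37050)/[( 37050 + 26770)/2] = -10280/31910 = -0.322156…
E_income = (-3457/5345.5) / (-10280/31910) = 2.0074…
E_income > 1 ⇒ normal good, luxury.

2.01; luxury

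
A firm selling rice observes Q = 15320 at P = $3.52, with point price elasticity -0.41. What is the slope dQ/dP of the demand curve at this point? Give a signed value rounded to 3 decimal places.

-1784.432

Ed = (dQ/dP)·(P/Q) ⇒ dQ/dP = Ed·Q/P = (-0.41)·15320/3.52 = -1784.43181…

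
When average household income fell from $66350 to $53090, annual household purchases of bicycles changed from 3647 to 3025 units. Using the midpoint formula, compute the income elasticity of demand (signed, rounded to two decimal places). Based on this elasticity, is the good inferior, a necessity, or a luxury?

%ΔQ = (3025 − 3647)/[( 3647 + 3025)/2] = -622/3336 = -0.186450…
%ΔIncome = (53090 − 66350)/[( 66350 + 53090)/2] = -13260/59720 = -0.222036…
E_income = (-622/3336) / (-13260/59720) = 0.8397…
0 < E_income < 1 ⇒ normal good, necessity.

0.84; necessity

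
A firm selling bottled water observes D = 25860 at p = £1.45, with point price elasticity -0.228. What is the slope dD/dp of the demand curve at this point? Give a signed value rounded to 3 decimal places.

-4066.262

Ed = (dD/dp)·(p/D) ⇒ dD/dp = Ed·D/p = (-0.228)·25860/1.45 = -4066.26206…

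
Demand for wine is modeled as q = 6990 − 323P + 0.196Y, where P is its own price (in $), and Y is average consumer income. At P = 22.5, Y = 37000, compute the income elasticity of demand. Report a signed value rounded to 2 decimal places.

At the given values, q = 6990 − 323(22.5) + 0.196(37000) = 6974.5.
∂q/∂Y = 0.196.
E = (0.196) × (37000/6974.5) = 1.0397…

1.04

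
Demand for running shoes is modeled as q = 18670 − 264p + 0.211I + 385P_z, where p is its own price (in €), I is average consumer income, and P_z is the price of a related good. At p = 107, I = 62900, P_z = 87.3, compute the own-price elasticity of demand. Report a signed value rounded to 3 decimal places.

-0.757

At the given values, q = 18670 − 264(107) + 0.211(62900) + 385(87.3) = 37304.4.
∂q/∂p = −264.
E = (-264) × (107/37304.4) = -0.75722…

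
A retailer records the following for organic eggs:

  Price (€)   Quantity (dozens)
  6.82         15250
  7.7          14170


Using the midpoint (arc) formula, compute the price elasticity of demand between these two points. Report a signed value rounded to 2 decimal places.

-0.61

%ΔQ = (14170 − 15250) / [(15250 + 14170)/2] = -1080/14710 = -0.073419…
%ΔP = (7.7 − 6.82) / [(6.82 + 7.7)/2] = 0.88/7.26 = 0.121212…
Arc Ed = %ΔQ / %ΔP = (-1080/14710) / (0.88/7.26) = -0.6057…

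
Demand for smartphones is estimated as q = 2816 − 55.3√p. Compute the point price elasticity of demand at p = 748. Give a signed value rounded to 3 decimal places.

-0.580

dq/dp = −55.3/(2√p) = -1.01098. At p = 748, q = 1303.57.
Ed = (dq/dp)·(p/q) = (-1.01098) × (748/1303.57) = -0.58011…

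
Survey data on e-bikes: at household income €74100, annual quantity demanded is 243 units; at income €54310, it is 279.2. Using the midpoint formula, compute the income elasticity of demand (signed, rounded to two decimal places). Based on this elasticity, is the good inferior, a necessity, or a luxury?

-0.45; inferior

%ΔQ = (279.2 − 243)/[( 243 + 279.2)/2] = 36.2/261.1 = 0.138644…
%ΔIncome = (54310 − 74100)/[( 74100 + 54310)/2] = -19790/64205 = -0.308231…
E_income = (36.2/261.1) / (-19790/64205) = -0.4498…
E_income < 0 ⇒ inferior good.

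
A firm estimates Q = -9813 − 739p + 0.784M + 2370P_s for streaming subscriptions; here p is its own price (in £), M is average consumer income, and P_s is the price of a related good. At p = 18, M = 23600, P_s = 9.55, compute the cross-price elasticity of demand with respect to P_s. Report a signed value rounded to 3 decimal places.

1.256

At the given values, Q = -9813 − 739(18) + 0.784(23600) + 2370(9.55) = 18020.9.
∂Q/∂P_s = 2370.
E = (2370) × (9.55/18020.9) = 1.25595…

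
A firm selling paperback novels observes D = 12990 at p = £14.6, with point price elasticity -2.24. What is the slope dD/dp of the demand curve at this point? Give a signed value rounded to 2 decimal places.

-1992.99

Ed = (dD/dp)·(p/D) ⇒ dD/dp = Ed·D/p = (-2.24)·12990/14.6 = -1992.9863…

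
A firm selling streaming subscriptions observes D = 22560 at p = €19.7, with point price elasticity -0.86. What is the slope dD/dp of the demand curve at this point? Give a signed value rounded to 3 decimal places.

-984.853

Ed = (dD/dp)·(p/D) ⇒ dD/dp = Ed·D/p = (-0.86)·22560/19.7 = -984.85279…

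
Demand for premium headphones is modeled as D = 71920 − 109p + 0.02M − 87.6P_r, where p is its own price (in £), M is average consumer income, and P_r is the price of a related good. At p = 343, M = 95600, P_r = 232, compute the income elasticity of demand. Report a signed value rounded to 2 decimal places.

0.12

At the given values, D = 71920 − 109(343) + 0.02(95600) − 87.6(232) = 16121.8.
∂D/∂M = 0.02.
E = (0.02) × (95600/16121.8) = 0.1185…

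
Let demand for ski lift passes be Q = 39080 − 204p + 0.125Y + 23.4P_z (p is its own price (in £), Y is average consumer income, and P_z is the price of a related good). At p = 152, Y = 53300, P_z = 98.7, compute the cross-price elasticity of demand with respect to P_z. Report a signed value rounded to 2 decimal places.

At the given values, Q = 39080 − 204(152) + 0.125(53300) + 23.4(98.7) = 17044.08.
∂Q/∂P_z = 23.4.
E = (23.4) × (98.7/17044.08) = 0.1355…

0.14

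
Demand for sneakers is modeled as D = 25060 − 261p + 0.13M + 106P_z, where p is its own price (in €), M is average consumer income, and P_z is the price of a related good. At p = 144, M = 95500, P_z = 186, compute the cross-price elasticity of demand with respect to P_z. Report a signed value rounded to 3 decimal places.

At the given values, D = 25060 − 261(144) + 0.13(95500) + 106(186) = 19607.
∂D/∂P_z = 106.
E = (106) × (186/19607) = 1.00555…

1.006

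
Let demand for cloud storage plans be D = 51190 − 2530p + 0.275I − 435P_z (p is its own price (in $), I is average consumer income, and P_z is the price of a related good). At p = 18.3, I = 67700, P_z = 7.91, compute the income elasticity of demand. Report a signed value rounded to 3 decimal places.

At the given values, D = 51190 − 2530(18.3) + 0.275(67700) − 435(7.91) = 20067.65.
∂D/∂I = 0.275.
E = (0.275) × (67700/20067.65) = 0.92773…

0.928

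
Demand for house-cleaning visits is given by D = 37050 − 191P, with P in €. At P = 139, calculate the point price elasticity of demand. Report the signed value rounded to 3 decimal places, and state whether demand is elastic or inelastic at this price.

-2.528; elastic

dD/dP = −191. At P = 139, D = 37050 − 191(139) = 10501.
Ed = (dD/dP)·(P/D) = −191 × (139/10501) = -2.52823…
|Ed| = 2.528 > 1, so demand is elastic.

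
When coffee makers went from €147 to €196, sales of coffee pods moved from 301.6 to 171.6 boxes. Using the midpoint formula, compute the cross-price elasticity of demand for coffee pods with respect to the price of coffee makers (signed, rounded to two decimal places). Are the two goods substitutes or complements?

%ΔQ_{coffee pods} = (171.6 − 301.6)/avg = -130/236.6 = -0.549450…
%ΔP_{coffee makers} = (196 − 147)/avg = 49/171.5 = 0.285714…
E_cross = (-130/236.6) / (49/171.5) = -1.9230…
E_cross < 0 ⇒ the goods are complements.

-1.92; complements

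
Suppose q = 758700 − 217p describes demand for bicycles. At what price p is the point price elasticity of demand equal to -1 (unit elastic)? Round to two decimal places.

Ed = −217p/(758700 − 217p). Set this equal to -1:
217p = 1·(758700 − 217p) ⇒ 217p(1 + 1) = 1·758700
p = 1·758700 / (217·2) = 1748.1566…

1748.16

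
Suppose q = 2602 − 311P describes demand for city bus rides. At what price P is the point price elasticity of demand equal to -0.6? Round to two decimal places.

Ed = −311P/(2602 − 311P). Set this equal to -0.6:
311P = 0.6·(2602 − 311P) ⇒ 311P(1 + 0.6) = 0.6·2602
P = 0.6·2602 / (311·1.6) = 3.1374…

3.14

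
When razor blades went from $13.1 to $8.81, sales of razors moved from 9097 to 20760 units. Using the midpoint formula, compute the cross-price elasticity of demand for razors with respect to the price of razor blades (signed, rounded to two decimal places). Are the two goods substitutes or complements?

-2.00; complements

%ΔQ_{razors} = (20760 − 9097)/avg = 11663/14928.5 = 0.781257…
%ΔP_{razor blades} = (8.81 − 13.1)/avg = -4.29/10.955 = -0.391602…
E_cross = (11663/14928.5) / (-4.29/10.955) = -1.9950…
E_cross < 0 ⇒ the goods are complements.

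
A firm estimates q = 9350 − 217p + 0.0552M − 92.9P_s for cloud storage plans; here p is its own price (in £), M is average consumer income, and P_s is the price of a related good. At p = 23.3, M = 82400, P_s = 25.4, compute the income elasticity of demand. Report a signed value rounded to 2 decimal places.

At the given values, q = 9350 − 217(23.3) + 0.0552(82400) − 92.9(25.4) = 6482.72.
∂q/∂M = 0.0552.
E = (0.0552) × (82400/6482.72) = 0.7016…

0.70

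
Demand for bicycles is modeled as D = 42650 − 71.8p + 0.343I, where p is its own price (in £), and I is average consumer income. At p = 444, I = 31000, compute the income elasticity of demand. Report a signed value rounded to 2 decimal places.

0.50

At the given values, D = 42650 − 71.8(444) + 0.343(31000) = 21403.8.
∂D/∂I = 0.343.
E = (0.343) × (31000/21403.8) = 0.4967…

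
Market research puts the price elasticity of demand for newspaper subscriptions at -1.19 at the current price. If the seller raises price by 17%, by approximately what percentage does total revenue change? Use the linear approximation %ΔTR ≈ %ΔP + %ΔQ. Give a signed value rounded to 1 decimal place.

%ΔQ ≈ Ed × %ΔP = (-1.19) × (+17%) = -20.2300%
%ΔTR ≈ %ΔP + %ΔQ = (+17%) + (-20.2300%) = -3.2300%

-3.2%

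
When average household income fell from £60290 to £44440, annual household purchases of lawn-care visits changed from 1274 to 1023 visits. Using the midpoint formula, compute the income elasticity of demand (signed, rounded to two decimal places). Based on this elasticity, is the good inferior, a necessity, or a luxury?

%ΔQ = (1023 − 1274)/[( 1274 + 1023)/2] = -251/1148.5 = -0.218545…
%ΔIncome = (44440 − 60290)/[( 60290 + 44440)/2] = -15850/52365 = -0.302683…
E_income = (-251/1148.5) / (-15850/52365) = 0.7220…
0 < E_income < 1 ⇒ normal good, necessity.

0.72; necessity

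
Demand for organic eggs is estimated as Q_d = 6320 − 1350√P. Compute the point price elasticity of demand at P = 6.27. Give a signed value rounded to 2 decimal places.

-0.57

dQ_d/dP = −1350/(2√P) = -269.569. At P = 6.27, Q_d = 2939.6.
Ed = (dQ_d/dP)·(P/Q_d) = (-269.569) × (6.27/2939.6) = -0.5749…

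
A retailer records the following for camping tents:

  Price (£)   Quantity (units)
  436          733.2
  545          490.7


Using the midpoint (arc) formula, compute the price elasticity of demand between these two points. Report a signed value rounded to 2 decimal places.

%ΔQ = (490.7 − 733.2) / [(733.2 + 490.7)/2] = -242.5/611.95 = -0.396274…
%ΔP = (545 − 436) / [(436 + 545)/2] = 109/490.5 = 0.222222…
Arc Ed = %ΔQ / %ΔP = (-242.5/611.95) / (109/490.5) = -1.7832…

-1.78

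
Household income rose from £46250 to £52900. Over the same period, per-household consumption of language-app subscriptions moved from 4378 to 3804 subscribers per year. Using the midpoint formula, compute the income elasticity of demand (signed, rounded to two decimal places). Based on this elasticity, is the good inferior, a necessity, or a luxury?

%ΔQ = (3804 − 4378)/[( 4378 + 3804)/2] = -574/4091 = -0.140307…
%ΔIncome = (52900 − 46250)/[( 46250 + 52900)/2] = 6650/49575 = 0.134140…
E_income = (-574/4091) / (6650/49575) = -1.0459…
E_income < 0 ⇒ inferior good.

-1.05; inferior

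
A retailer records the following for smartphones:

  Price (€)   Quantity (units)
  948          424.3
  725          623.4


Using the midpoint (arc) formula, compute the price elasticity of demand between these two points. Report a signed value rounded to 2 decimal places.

-1.43

%ΔQ = (623.4 − 424.3) / [(424.3 + 623.4)/2] = 199.1/523.85 = 0.380070…
%ΔP = (725 − 948) / [(948 + 725)/2] = -223/836.5 = -0.266586…
Arc Ed = %ΔQ / %ΔP = (199.1/523.85) / (-223/836.5) = -1.4256…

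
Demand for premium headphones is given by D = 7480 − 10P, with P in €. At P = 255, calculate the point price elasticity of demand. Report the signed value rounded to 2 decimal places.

dD/dP = −10. At P = 255, D = 7480 − 10(255) = 4930.
Ed = (dD/dP)·(P/D) = −10 × (255/4930) = -0.5172…

-0.52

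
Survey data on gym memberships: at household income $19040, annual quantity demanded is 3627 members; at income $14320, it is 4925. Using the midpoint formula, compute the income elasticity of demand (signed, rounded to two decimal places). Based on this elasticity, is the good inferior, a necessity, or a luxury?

-1.07; inferior

%ΔQ = (4925 − 3627)/[( 3627 + 4925)/2] = 1298/4276 = 0.303554…
%ΔIncome = (14320 − 19040)/[( 19040 + 14320)/2] = -4720/16680 = -0.282973…
E_income = (1298/4276) / (-4720/16680) = -1.0727…
E_income < 0 ⇒ inferior good.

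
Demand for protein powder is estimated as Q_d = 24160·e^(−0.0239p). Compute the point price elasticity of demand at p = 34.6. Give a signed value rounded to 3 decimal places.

-0.827

dQ_d/dp = −0.0239·Q_d = -252.557. At p = 34.6, Q_d = 10567.2.
Ed = (dQ_d/dp)·(p/Q_d) = (-252.557) × (34.6/10567.2) = -0.82694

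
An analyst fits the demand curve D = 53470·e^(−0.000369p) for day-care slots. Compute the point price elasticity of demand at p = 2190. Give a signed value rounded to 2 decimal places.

-0.81

dD/dp = −0.000369·D = -8.79385. At p = 2190, D = 23831.6.
Ed = (dD/dp)·(p/D) = (-8.79385) × (2190/23831.6) = -0.8081…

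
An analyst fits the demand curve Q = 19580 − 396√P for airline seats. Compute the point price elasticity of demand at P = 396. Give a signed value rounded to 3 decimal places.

-0.337

dQ/dP = −396/(2√P) = -9.94987. At P = 396, Q = 11699.7.
Ed = (dQ/dP)·(P/Q) = (-9.94987) × (396/11699.7) = -0.33677…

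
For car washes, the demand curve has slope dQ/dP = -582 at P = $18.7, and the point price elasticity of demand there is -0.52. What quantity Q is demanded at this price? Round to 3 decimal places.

Ed = (dQ/dP)·(P/Q) ⇒ Q = (dQ/dP)·P/Ed = (-582)·18.7/(-0.52) = 20929.61538…

20929.615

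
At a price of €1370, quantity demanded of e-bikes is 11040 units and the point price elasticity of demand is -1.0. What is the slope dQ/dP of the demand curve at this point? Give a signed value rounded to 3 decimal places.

Ed = (dQ/dP)·(P/Q) ⇒ dQ/dP = Ed·Q/P = (-1.0)·11040/1370 = -8.05839…

-8.058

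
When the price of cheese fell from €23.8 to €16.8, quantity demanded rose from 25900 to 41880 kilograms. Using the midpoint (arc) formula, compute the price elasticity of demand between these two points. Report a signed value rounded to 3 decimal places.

-1.367

%ΔQ = (41880 − 25900) / [(25900 + 41880)/2] = 15980/33890 = 0.471525…
%ΔP = (16.8 − 23.8) / [(23.8 + 16.8)/2] = -7/20.3 = -0.344827…
Arc Ed = %ΔQ / %ΔP = (15980/33890) / (-7/20.3) = -1.36742…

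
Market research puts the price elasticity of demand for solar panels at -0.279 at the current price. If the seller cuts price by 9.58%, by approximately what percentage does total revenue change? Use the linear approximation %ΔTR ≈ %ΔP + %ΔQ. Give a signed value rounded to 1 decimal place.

-6.9%

%ΔQ ≈ Ed × %ΔP = (-0.279) × (-9.58%) = +2.6728%
%ΔTR ≈ %ΔP + %ΔQ = (-9.58%) + (+2.6728%) = -6.9072%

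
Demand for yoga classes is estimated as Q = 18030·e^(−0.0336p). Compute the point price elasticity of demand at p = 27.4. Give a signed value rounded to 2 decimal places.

dQ/dp = −0.0336·Q = -241.272. At p = 27.4, Q = 7180.7.
Ed = (dQ/dp)·(p/Q) = (-241.272) × (27.4/7180.7) = -0.9206…

-0.92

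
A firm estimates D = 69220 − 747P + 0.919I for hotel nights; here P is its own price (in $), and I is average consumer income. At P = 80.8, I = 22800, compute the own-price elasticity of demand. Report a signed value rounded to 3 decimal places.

At the given values, D = 69220 − 747(80.8) + 0.919(22800) = 29815.6.
∂D/∂P = −747.
E = (-747) × (80.8/29815.6) = -2.02436…

-2.024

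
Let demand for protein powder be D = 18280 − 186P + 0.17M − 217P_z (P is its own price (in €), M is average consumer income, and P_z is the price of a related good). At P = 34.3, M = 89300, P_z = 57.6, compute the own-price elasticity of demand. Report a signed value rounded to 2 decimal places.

At the given values, D = 18280 − 186(34.3) + 0.17(89300) − 217(57.6) = 14582.
∂D/∂P = −186.
E = (-186) × (34.3/14582) = -0.4375…

-0.44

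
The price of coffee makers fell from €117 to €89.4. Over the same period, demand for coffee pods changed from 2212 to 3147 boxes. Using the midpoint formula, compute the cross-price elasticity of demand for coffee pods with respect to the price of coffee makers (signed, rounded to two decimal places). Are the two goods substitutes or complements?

%ΔQ_{coffee pods} = (3147 − 2212)/avg = 935/2679.5 = 0.348945…
%ΔP_{coffee makers} = (89.4 − 117)/avg = -27.6/103.2 = -0.267441…
E_cross = (935/2679.5) / (-27.6/103.2) = -1.3047…
E_cross < 0 ⇒ the goods are complements.

-1.30; complements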